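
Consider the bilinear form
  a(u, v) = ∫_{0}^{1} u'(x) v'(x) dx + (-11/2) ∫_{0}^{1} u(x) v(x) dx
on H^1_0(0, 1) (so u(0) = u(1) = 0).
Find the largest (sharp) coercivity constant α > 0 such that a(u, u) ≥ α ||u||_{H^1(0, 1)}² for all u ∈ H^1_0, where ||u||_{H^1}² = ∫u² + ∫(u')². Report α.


α = (-11/2 + π^2)/(1 + π^2)

Coercivity of a(·,·) on H^1_0(0, 1) means a(u, u) ≥ α ||u||_{H^1}² for every u ∈ H^1_0.
The interval has length L = 1, and Poincaré/coercivity depend only on L. Here a(u, u) = ∫(u')² + (-11/2)·∫u².
Here c = -11/2 < 0 with |c| < (π/L)² = π^2, so coercivity still holds. The condition a(u,u) ≥ α||u||_{H^1}² reads (1−α)∫(u')² ≥ (α−c)∫u². Any admissible α is ≤ 1 (rapidly oscillating u have ∫u²/∫(u')² → 0), and α = 1 would force 0 ≥ (1−c)∫u², impossible since c < 1; so 1−α > 0. By the sharp Poincaré inequality on H^1_0 of an interval of length L, ∫(u')² ≥ (π/L)²∫u² with equality for the first sine mode sin(π(x−x₀)/L) (x₀ the left endpoint), so the inequality holds for all u iff (1−α)(π/L)² ≥ α − c, i.e. α ≤ ((π/L)² + c)/((π/L)² + 1) = (1 + c(L/π)²)/(1 + (L/π)²). (Direct route, valid since c ≤ 0: Poincaré gives c∫u² ≥ c(L/π)²∫(u')², so a(u,u) ≥ (1 + c(L/π)²)∫(u')², while ||u||_{H^1}² ≤ (1 + (L/π)²)∫(u')²; dividing yields the same α.) With (π/L)² = π^2 and c = -11/2, the largest admissible constant is α = ((π/L)² + c)/((π/L)² + 1).
Simplifying, α = (-11/2 + π^2)/(1 + π^2).


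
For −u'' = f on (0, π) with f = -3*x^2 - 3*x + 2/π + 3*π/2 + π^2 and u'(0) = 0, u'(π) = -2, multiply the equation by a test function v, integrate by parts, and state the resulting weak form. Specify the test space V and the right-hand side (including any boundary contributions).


V = H^1(0, π) (v unrestricted at boundary; u is determined up to an additive constant); weak form: ∫_0^π u'v' dx = ∫_0^π (-3*x^2 - 3*x + 2/π + 3*π/2 + π^2) v dx − 2·v(π) for all v ∈ V.

Multiply both sides by a test function v and integrate from 0 to π:
  ∫_0^π −u''(x) v(x) dx = ∫_0^π f(x) v(x) dx.
Integrate the LHS by parts once:
  ∫_0^π −u'' v dx = −[u'(x) v(x)]_0^π + ∫_0^π u'(x) v'(x) dx.
Thus ∫_0^π u'(x) v'(x) dx = ∫_0^π f(x) v(x) dx + [u'(x) v(x)]_0^π.
Choose V so that boundary terms are either known or forced to vanish.
u has inhomogeneous Neumann u'(0) = 0, u'(π) = -2. [u' v]_0^π = (-2)·v(π) − (0)·v(0) = − 2·v(π). Take V = H^1(0, π); boundary term becomes part of RHS.
Weak formulation: find u (satisfying any essential BC) such that ∫_0^π u'(x) v'(x) dx = ∫_0^π f v dx − 2·v(π) for all v ∈ V (Neumann data are natural BCs: they enter the RHS as boundary terms).
Substituting f(x) = -3*x^2 - 3*x + 2/π + 3*π/2 + π^2, the right-hand side is ∫_0^π (-3*x^2 - 3*x + 2/π + 3*π/2 + π^2) v dx − 2·v(π).
Compatibility check (pure Neumann): taking v ≡ 1 ∈ V gives 0 = ∫_0^π f dx + (-2) − (0), i.e. ∫_0^π f dx must equal u'(0) − u'(π) = 2. Indeed ∫_0^π (-3*x^2 - 3*x + 2/π + 3*π/2 + π^2) dx = 2, so the data are compatible. The solution is then unique only up to an additive constant (fix it e.g. by requiring ∫_0^π u dx = 0).


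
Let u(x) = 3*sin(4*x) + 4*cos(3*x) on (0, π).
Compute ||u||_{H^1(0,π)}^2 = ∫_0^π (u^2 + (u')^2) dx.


||u||_{H^1(0,π)}^2 = 1920/7 + 313*π/2

u'(x) = -12*sin(3*x) + 12*cos(4*x).
Expand u² and (u')² and integrate term by term on (0, π), using: for integers n ≥ 1, ∫_0^π sin²(nx) dx = ∫_0^π cos²(nx) dx = π/2; for n ≠ n', ∫_0^π sin(nx)sin(n'x) dx = ∫_0^π cos(nx)cos(n'x) dx = 0; and by product-to-sum, ∫_0^π sin(nx)cos(n'x) dx = ½∫_0^π [sin((n+n')x) + sin((n−n')x)] dx, which is 0 when n+n' is even and 2n/(n²−n'²) when n+n' is odd (it need not vanish on (0, π)).
  u² squared terms: (3)²·∫sin(4x)² dx = 9·π/2 = 9*π/2;  (4)²·∫cos(3x)² dx = 16·π/2 = 8*π.
  u² cross terms: 2·(3)·(4)·∫sin(4x)·cos(3x) dx = 24·(8/7) = 192/7.
  So ∫_0^π u² dx = 9*π/2 + 8*π + 192/7 = 192/7 + 25*π/2.
  (u')² squared terms: (-12)²·∫sin(3x)² dx = 144·π/2 = 72*π;  (12)²·∫cos(4x)² dx = 144·π/2 = 72*π.
  (u')² cross terms: 2·(-12)·(12)·∫sin(3x)·cos(4x) dx = -288·(-6/7) = 1728/7.
  So ∫_0^π (u')² dx = 72*π + 72*π + 1728/7 = 1728/7 + 144*π.
||u||_{H^1}^2 = (192/7 + 25*π/2) + (1728/7 + 144*π) = 1920/7 + 313*π/2.


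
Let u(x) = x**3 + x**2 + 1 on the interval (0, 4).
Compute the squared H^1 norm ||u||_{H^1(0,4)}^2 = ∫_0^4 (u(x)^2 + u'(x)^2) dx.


||u||_{H^1}^2 = 142420/21

The H^1 norm (squared) on an interval (0, L) is
  ||u||_{H^1}^2 = ∫_0^L u(x)^2 dx + ∫_0^L u'(x)^2 dx.
Compute u'(x) = 3*x**2 + 2*x.
Then u(x)^2 = x**6 + 2*x**5 + x**4 + 2*x**3 + 2*x**2 + 1 and u'(x)^2 = 9*x**4 + 12*x**3 + 4*x**2.
Integrate each monomial from 0 to 4 using ∫_0^4 c·x^n dx = c·4^(n+1)/(n+1):
  ∫_0^4 u(x)^2 dx = ∫_0^4 (x^6 + 2*x^5 + x^4 + 2*x^3 + 2*x^2 + 1) dx. Term by term:
    ∫_0^4 x^6 dx = 16384/7;  ∫_0^4 2*x^5 dx = 4096/3;  ∫_0^4 x^4 dx = 1024/5;
    ∫_0^4 2*x^3 dx = 128;  ∫_0^4 2*x^2 dx = 128/3;  ∫_0^4 1 dx = 4.
  Sum: 16384/7 + 4096/3 + 1024/5 + 128 + 128/3 + 4 = 142988/35.
  ∫_0^4 u'(x)^2 dx = ∫_0^4 (9*x^4 + 12*x^3 + 4*x^2) dx. Term by term:
    ∫_0^4 9*x^4 dx = 9216/5;  ∫_0^4 12*x^3 dx = 768;  ∫_0^4 4*x^2 dx = 256/3.
  Sum: 9216/5 + 768 + 256/3 = 40448/15.
Adding: ||u||_{H^1}^2 = 142988/35 + 40448/15 = 142420/21.


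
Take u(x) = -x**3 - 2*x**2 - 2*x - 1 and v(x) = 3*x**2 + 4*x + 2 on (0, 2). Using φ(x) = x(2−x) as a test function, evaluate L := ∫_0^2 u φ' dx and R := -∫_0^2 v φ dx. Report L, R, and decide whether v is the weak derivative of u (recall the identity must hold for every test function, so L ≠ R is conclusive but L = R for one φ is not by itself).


LHS = 64/5, RHS = -64/5. No, v is not the weak derivative of u.

u(x) = -x**3 - 2*x**2 - 2*x - 1, classical derivative u'(x) = -3*x**2 - 4*x - 2.
φ(x) = x(2−x), so φ'(x) = 2 - 2*x.
Note φ(0) = φ(2) = 0, so the boundary term u·φ vanishes.
LHS = ∫_0^2 u(x) φ'(x) dx = ∫_0^2 (2*x^4 + 2*x^3 - 2*x - 2) dx. Term by term:
  ∫_0^2 2*x^4 dx = 64/5;  ∫_0^2 2*x^3 dx = 8;  ∫_0^2 -2*x dx = -4;
  ∫_0^2 -2 dx = -4.
Sum: 64/5 + 8 − 4 − 4 = 64/5.
So LHS = 64/5.
∫_0^2 v(x) φ(x) dx = ∫_0^2 (-3*x^4 + 2*x^3 + 6*x^2 + 4*x) dx. Term by term:
  ∫_0^2 -3*x^4 dx = -96/5;  ∫_0^2 2*x^3 dx = 8;  ∫_0^2 6*x^2 dx = 16;
  ∫_0^2 4*x dx = 8.
Sum: -96/5 + 8 + 16 + 8 = 64/5.
So RHS = -∫_0^2 v(x) φ(x) dx = -64/5.
LHS − RHS = 128/5 ≠ 0, so the identity fails.
(For a valid weak derivative the identity must hold for EVERY test function, in particular this one. The failure shows v is NOT the weak derivative of u.)
Correct weak derivative would be u'(x) = -3*x**2 - 4*x - 2.


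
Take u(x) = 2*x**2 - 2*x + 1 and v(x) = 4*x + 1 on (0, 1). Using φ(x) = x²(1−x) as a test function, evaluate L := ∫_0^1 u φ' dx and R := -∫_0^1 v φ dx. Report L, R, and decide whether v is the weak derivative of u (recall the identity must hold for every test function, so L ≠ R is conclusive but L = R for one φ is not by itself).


LHS = -1/30, RHS = -17/60. No, v is not the weak derivative of u.

u(x) = 2*x**2 - 2*x + 1, classical derivative u'(x) = 4*x - 2.
φ(x) = x²(1−x), so φ'(x) = x*(2 - 3*x).
Note φ(0) = φ(1) = 0, so the boundary term u·φ vanishes.
LHS = ∫_0^1 u(x) φ'(x) dx = ∫_0^1 (-6*x^4 + 10*x^3 - 7*x^2 + 2*x) dx. Term by term:
  ∫_0^1 -6*x^4 dx = -6/5;  ∫_0^1 10*x^3 dx = 5/2;  ∫_0^1 -7*x^2 dx = -7/3;
  ∫_0^1 2*x dx = 1.
Sum: -6/5 + 5/2 − 7/3 + 1 = -1/30.
So LHS = -1/30.
∫_0^1 v(x) φ(x) dx = ∫_0^1 (-4*x^4 + 3*x^3 + x^2) dx. Term by term:
  ∫_0^1 -4*x^4 dx = -4/5;  ∫_0^1 3*x^3 dx = 3/4;  ∫_0^1 x^2 dx = 1/3.
Sum: -4/5 + 3/4 + 1/3 = 17/60.
So RHS = -∫_0^1 v(x) φ(x) dx = -17/60.
LHS − RHS = 1/4 ≠ 0, so the identity fails.
(For a valid weak derivative the identity must hold for EVERY test function, in particular this one. The failure shows v is NOT the weak derivative of u.)
Correct weak derivative would be u'(x) = 4*x - 2.


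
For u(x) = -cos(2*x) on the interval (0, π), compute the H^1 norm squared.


||u||_{H^1(0,π)}^2 = 5*π/2

u'(x) = 2*sin(2*x).
Expand u² and (u')² and integrate term by term on (0, π), using: for integers n ≥ 1, ∫_0^π sin²(nx) dx = ∫_0^π cos²(nx) dx = π/2; for n ≠ n', ∫_0^π sin(nx)sin(n'x) dx = ∫_0^π cos(nx)cos(n'x) dx = 0; and by product-to-sum, ∫_0^π sin(nx)cos(n'x) dx = ½∫_0^π [sin((n+n')x) + sin((n−n')x)] dx, which is 0 when n+n' is even and 2n/(n²−n'²) when n+n' is odd (it need not vanish on (0, π)).
  u² squared terms: (-1)²·∫cos(2x)² dx = 1·π/2 = π/2.
  So ∫_0^π u² dx = π/2.
  (u')² squared terms: (2)²·∫sin(2x)² dx = 4·π/2 = 2*π.
  So ∫_0^π (u')² dx = 2*π.
||u||_{H^1}^2 = (π/2) + (2*π) = 5*π/2.


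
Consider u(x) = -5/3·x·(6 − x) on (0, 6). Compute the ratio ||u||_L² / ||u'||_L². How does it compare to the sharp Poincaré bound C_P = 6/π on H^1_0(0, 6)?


||u||_L² / ||u'||_L² = 3*sqrt(10)/5 < C_P = 6/π.

u(x) = -5/3·x·(6 − x), so u'(x) = 10*x/3 - 10.
u(x) = -5/3·x·(6 − x) vanishes at x = 0 and x = 6, so u ∈ H^1_0(0, 6). Differentiate via the product rule and integrate the resulting polynomials term by term.
  ∫_0^6 u² dx = ∫_0^6 (25*x^4/9 - 100*x^3/3 + 100*x^2) dx. Term by term:
    ∫_0^6 25*x^4/9 dx = 4320;  ∫_0^6 -100*x^3/3 dx = -10800;  ∫_0^6 100*x^2 dx = 7200.
  Sum: 4320 − 10800 + 7200 = 720.
  ∫_0^6 (u')² dx = ∫_0^6 (100*x^2/9 - 200*x/3 + 100) dx. Term by term:
    ∫_0^6 100*x^2/9 dx = 800;  ∫_0^6 -200*x/3 dx = -1200;  ∫_0^6 100 dx = 600.
  Sum: 800 − 1200 + 600 = 200.
∫_0^6 u² dx = 720, so ||u||_L² = 12*sqrt(5).
∫_0^6 (u')² dx = 200, so ||u'||_L² = 10*sqrt(2).
Ratio ||u||_L² / ||u'||_L² = 3*sqrt(10)/5.
Sharp Poincaré constant on H^1_0(0, 6) is C_P = L/π = 6/π, achieved by sin(π/6·x).
A polynomial bump cannot attain the sharp Poincaré constant (only the first sine eigenfunction does), so the ratio is strictly less than C_P, consistent with ||u||_L² ≤ C_P ||u'||_L².


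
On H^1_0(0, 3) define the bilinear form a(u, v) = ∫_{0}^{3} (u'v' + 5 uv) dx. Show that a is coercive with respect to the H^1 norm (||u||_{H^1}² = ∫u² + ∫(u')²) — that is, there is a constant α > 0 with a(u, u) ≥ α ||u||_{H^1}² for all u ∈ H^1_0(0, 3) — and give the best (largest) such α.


α = 1

Coercivity of a(·,·) on H^1_0(0, 3) means a(u, u) ≥ α ||u||_{H^1}² for every u ∈ H^1_0.
The interval has length L = 3, and Poincaré/coercivity depend only on L. Here a(u, u) = ∫(u')² + (5)·∫u².
Here c = 5 ≥ 1, so a(u,u) = ∫(u')² + c∫u² ≥ ∫(u')² + ∫u² = ||u||_{H^1}², i.e. α = 1 works. No larger α is possible: a(u,u) ≥ α||u||_{H^1}² means (1−α)∫(u')² ≥ (α−c)∫u², and for the modes u_n = sin(nπ(x−x₀)/L) (x₀ the left endpoint) one has ∫u_n²/∫(u_n')² = (L/(nπ))² → 0, so a(u_n,u_n)/||u_n||_{H^1}² → 1. Hence the optimal constant is α = 1.
Therefore α = 1.


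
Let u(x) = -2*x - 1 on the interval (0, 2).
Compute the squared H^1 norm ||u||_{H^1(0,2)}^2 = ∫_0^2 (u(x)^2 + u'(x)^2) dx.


||u||_{H^1}^2 = 86/3

The H^1 norm (squared) on an interval (0, L) is
  ||u||_{H^1}^2 = ∫_0^L u(x)^2 dx + ∫_0^L u'(x)^2 dx.
Compute u'(x) = -2.
Then u(x)^2 = 4*x**2 + 4*x + 1 and u'(x)^2 = 4.
Integrate each monomial from 0 to 2 using ∫_0^2 c·x^n dx = c·2^(n+1)/(n+1):
  ∫_0^2 u(x)^2 dx = ∫_0^2 (4*x^2 + 4*x + 1) dx. Term by term:
    ∫_0^2 4*x^2 dx = 32/3;  ∫_0^2 4*x dx = 8;  ∫_0^2 1 dx = 2.
  Sum: 32/3 + 8 + 2 = 62/3.
  ∫_0^2 u'(x)^2 dx = ∫_0^2 (4) dx. Term by term:
    ∫_0^2 4 dx = 8.
Adding: ||u||_{H^1}^2 = 62/3 + 8 = 86/3.


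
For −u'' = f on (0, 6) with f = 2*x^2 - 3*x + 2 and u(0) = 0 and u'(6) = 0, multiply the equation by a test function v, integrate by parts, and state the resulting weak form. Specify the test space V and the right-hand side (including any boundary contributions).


V = {v ∈ H^1(0, 6) : v(0) = 0} (test functions vanish at x = 0 where u is specified); weak form: ∫_0^6 u'v' dx = ∫_0^6 (2*x^2 - 3*x + 2) v dx for all v ∈ V.

Multiply both sides by a test function v and integrate from 0 to 6:
  ∫_0^6 −u''(x) v(x) dx = ∫_0^6 f(x) v(x) dx.
Integrate the LHS by parts once:
  ∫_0^6 −u'' v dx = −[u'(x) v(x)]_0^6 + ∫_0^6 u'(x) v'(x) dx.
Thus ∫_0^6 u'(x) v'(x) dx = ∫_0^6 f(x) v(x) dx + [u'(x) v(x)]_0^6.
Choose V so that boundary terms are either known or forced to vanish.
Mixed BC: u(0) = 0 (Dirichlet) and u'(6) = 0 (Neumann). Define V = {v ∈ H^1(0, 6) : v(0) = 0}. Then [u' v]_0^6 = u'(6)·v(6) − u'(0)·0 = 0.
Weak formulation: find u (satisfying any essential BC) such that ∫_0^6 u'(x) v'(x) dx = ∫_0^6 f v dx for all v ∈ V (Dirichlet at 0 absorbed into V; the Neumann datum at x = 6 is zero, so no boundary term remains).
Substituting f(x) = 2*x^2 - 3*x + 2, the right-hand side is ∫_0^6 (2*x^2 - 3*x + 2) v dx.


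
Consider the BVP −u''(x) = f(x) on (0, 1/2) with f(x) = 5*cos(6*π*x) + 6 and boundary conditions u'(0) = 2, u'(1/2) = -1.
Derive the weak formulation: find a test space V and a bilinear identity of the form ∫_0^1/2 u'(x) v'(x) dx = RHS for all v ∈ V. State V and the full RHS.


V = H^1(0, 1/2) (v unrestricted at boundary; u is determined up to an additive constant); weak form: ∫_0^1/2 u'v' dx = ∫_0^1/2 (5*cos(6*π*x) + 6) v dx − v(1/2) − 2·v(0) for all v ∈ V.

Multiply both sides by a test function v and integrate from 0 to 1/2:
  ∫_0^1/2 −u''(x) v(x) dx = ∫_0^1/2 f(x) v(x) dx.
Integrate the LHS by parts once:
  ∫_0^1/2 −u'' v dx = −[u'(x) v(x)]_0^1/2 + ∫_0^1/2 u'(x) v'(x) dx.
Thus ∫_0^1/2 u'(x) v'(x) dx = ∫_0^1/2 f(x) v(x) dx + [u'(x) v(x)]_0^1/2.
Choose V so that boundary terms are either known or forced to vanish.
u has inhomogeneous Neumann u'(0) = 2, u'(1/2) = -1. [u' v]_0^1/2 = (-1)·v(1/2) − (2)·v(0) = − v(1/2) − 2·v(0). Take V = H^1(0, 1/2); boundary term becomes part of RHS.
Weak formulation: find u (satisfying any essential BC) such that ∫_0^1/2 u'(x) v'(x) dx = ∫_0^1/2 f v dx − v(1/2) − 2·v(0) for all v ∈ V (Neumann data are natural BCs: they enter the RHS as boundary terms).
Substituting f(x) = 5*cos(6*π*x) + 6, the right-hand side is ∫_0^1/2 (5*cos(6*π*x) + 6) v dx − v(1/2) − 2·v(0).
Compatibility check (pure Neumann): taking v ≡ 1 ∈ V gives 0 = ∫_0^1/2 f dx + (-1) − (2), i.e. ∫_0^1/2 f dx must equal u'(0) − u'(1/2) = 3. Indeed ∫_0^1/2 (5*cos(6*π*x) + 6) dx = 3, so the data are compatible. The solution is then unique only up to an additive constant (fix it e.g. by requiring ∫_0^1/2 u dx = 0).


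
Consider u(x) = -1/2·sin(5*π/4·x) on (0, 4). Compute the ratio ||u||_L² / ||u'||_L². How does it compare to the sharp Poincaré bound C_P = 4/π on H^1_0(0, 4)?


||u||_L² / ||u'||_L² = 4/(5*π) < C_P = 4/π.

u(x) = -1/2·sin(5*π/4·x), so u'(x) = -5*π*cos(5*π*x/4)/8.
Writing u(x) = A·sin(kπx/L) with A = -1/2 and k = 5, use ∫_0^L sin²(kπx/L) dx = L/2 and ∫_0^L cos²(kπx/L) dx = L/2.
u² = 1/4·sin²(5*π/4·x) and (u')² = 25*π^2/64·cos²(5*π/4·x), and each of sin², cos² integrates to L/2 = 2 over (0, 4).
∫_0^4 u² dx = 1/2, so ||u||_L² = sqrt(2)/2.
∫_0^4 (u')² dx = 25*π^2/32, so ||u'||_L² = 5*sqrt(2)*π/8.
Ratio ||u||_L² / ||u'||_L² = 4/(5*π).
Sharp Poincaré constant on H^1_0(0, 4) is C_P = L/π = 4/π, achieved by sin(π/4·x).
This is the k = 5 harmonic; the ratio L/(kπ) is strictly less than C_P = L/π, consistent with the sharp inequality ||u||_L² ≤ C_P ||u'||_L².


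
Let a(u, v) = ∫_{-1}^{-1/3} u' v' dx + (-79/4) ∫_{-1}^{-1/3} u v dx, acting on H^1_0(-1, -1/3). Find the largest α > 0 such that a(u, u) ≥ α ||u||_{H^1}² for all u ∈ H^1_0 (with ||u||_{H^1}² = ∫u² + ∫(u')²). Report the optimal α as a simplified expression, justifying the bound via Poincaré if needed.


α = (-79 + 9*π^2)/(4 + 9*π^2)

Coercivity of a(·,·) on H^1_0(-1, -1/3) means a(u, u) ≥ α ||u||_{H^1}² for every u ∈ H^1_0.
The interval has length L = 2/3, and Poincaré/coercivity depend only on L. Here a(u, u) = ∫(u')² + (-79/4)·∫u².
Here c = -79/4 < 0 with |c| < (π/L)² = 9*π^2/4, so coercivity still holds. The condition a(u,u) ≥ α||u||_{H^1}² reads (1−α)∫(u')² ≥ (α−c)∫u². Any admissible α is ≤ 1 (rapidly oscillating u have ∫u²/∫(u')² → 0), and α = 1 would force 0 ≥ (1−c)∫u², impossible since c < 1; so 1−α > 0. By the sharp Poincaré inequality on H^1_0 of an interval of length L, ∫(u')² ≥ (π/L)²∫u² with equality for the first sine mode sin(π(x−x₀)/L) (x₀ the left endpoint), so the inequality holds for all u iff (1−α)(π/L)² ≥ α − c, i.e. α ≤ ((π/L)² + c)/((π/L)² + 1) = (1 + c(L/π)²)/(1 + (L/π)²). (Direct route, valid since c ≤ 0: Poincaré gives c∫u² ≥ c(L/π)²∫(u')², so a(u,u) ≥ (1 + c(L/π)²)∫(u')², while ||u||_{H^1}² ≤ (1 + (L/π)²)∫(u')²; dividing yields the same α.) With (π/L)² = 9*π^2/4 and c = -79/4, the largest admissible constant is α = ((π/L)² + c)/((π/L)² + 1).
Simplifying, α = (-79 + 9*π^2)/(4 + 9*π^2).


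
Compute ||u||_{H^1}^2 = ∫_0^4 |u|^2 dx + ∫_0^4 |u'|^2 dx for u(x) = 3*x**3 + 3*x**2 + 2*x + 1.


||u||_{H^1}^2 = 6751508/105

The H^1 norm (squared) on an interval (0, L) is
  ||u||_{H^1}^2 = ∫_0^L u(x)^2 dx + ∫_0^L u'(x)^2 dx.
Compute u'(x) = 9*x**2 + 6*x + 2.
Then u(x)^2 = 9*x**6 + 18*x**5 + 21*x**4 + 18*x**3 + 10*x**2 + 4*x + 1 and u'(x)^2 = 81*x**4 + 108*x**3 + 72*x**2 + 24*x + 4.
Integrate each monomial from 0 to 4 using ∫_0^4 c·x^n dx = c·4^(n+1)/(n+1):
  ∫_0^4 u(x)^2 dx = ∫_0^4 (9*x^6 + 18*x^5 + 21*x^4 + 18*x^3 + 10*x^2 + 4*x + 1) dx. Term by term:
    ∫_0^4 9*x^6 dx = 147456/7;  ∫_0^4 18*x^5 dx = 12288;  ∫_0^4 21*x^4 dx = 21504/5;
    ∫_0^4 18*x^3 dx = 1152;  ∫_0^4 10*x^2 dx = 640/3;  ∫_0^4 4*x dx = 32;
    ∫_0^4 1 dx = 4.
  Sum: 147456/7 + 12288 + 21504/5 + 1152 + 640/3 + 32 + 4 = 4100804/105.
  ∫_0^4 u'(x)^2 dx = ∫_0^4 (81*x^4 + 108*x^3 + 72*x^2 + 24*x + 4) dx. Term by term:
    ∫_0^4 81*x^4 dx = 82944/5;  ∫_0^4 108*x^3 dx = 6912;  ∫_0^4 72*x^2 dx = 1536;
    ∫_0^4 24*x dx = 192;  ∫_0^4 4 dx = 16.
  Sum: 82944/5 + 6912 + 1536 + 192 + 16 = 126224/5.
Adding: ||u||_{H^1}^2 = 4100804/105 + 126224/5 = 6751508/105.


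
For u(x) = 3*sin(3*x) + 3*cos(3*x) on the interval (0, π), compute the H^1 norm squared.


||u||_{H^1(0,π)}^2 = 90*π

u'(x) = -9*sin(3*x) + 9*cos(3*x).
Expand u² and (u')² and integrate term by term on (0, π), using: for integers n ≥ 1, ∫_0^π sin²(nx) dx = ∫_0^π cos²(nx) dx = π/2; for n ≠ n', ∫_0^π sin(nx)sin(n'x) dx = ∫_0^π cos(nx)cos(n'x) dx = 0; and by product-to-sum, ∫_0^π sin(nx)cos(n'x) dx = ½∫_0^π [sin((n+n')x) + sin((n−n')x)] dx, which is 0 when n+n' is even and 2n/(n²−n'²) when n+n' is odd (it need not vanish on (0, π)).
  u² squared terms: (3)²·∫cos(3x)² dx = 9·π/2 = 9*π/2;  (3)²·∫sin(3x)² dx = 9·π/2 = 9*π/2.
  u² cross terms: 2·(3)·(3)·∫cos(3x)·sin(3x) dx = 18·(0) = 0.
  So ∫_0^π u² dx = 9*π/2 + 9*π/2 + 0 = 9*π.
  (u')² squared terms: (-9)²·∫sin(3x)² dx = 81·π/2 = 81*π/2;  (9)²·∫cos(3x)² dx = 81·π/2 = 81*π/2.
  (u')² cross terms: 2·(-9)·(9)·∫sin(3x)·cos(3x) dx = -162·(0) = 0.
  So ∫_0^π (u')² dx = 81*π/2 + 81*π/2 + 0 = 81*π.
||u||_{H^1}^2 = (9*π) + (81*π) = 90*π.


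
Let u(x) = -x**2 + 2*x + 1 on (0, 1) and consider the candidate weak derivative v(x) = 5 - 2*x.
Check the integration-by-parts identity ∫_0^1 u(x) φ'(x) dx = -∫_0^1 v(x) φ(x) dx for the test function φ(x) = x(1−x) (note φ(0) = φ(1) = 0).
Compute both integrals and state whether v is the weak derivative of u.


LHS = -1/6, RHS = -2/3. No, v is not the weak derivative of u.

u(x) = -x**2 + 2*x + 1, classical derivative u'(x) = 2 - 2*x.
φ(x) = x(1−x), so φ'(x) = 1 - 2*x.
Note φ(0) = φ(1) = 0, so the boundary term u·φ vanishes.
LHS = ∫_0^1 u(x) φ'(x) dx = ∫_0^1 (2*x^3 - 5*x^2 + 1) dx. Term by term:
  ∫_0^1 2*x^3 dx = 1/2;  ∫_0^1 -5*x^2 dx = -5/3;  ∫_0^1 1 dx = 1.
Sum: 1/2 − 5/3 + 1 = -1/6.
So LHS = -1/6.
∫_0^1 v(x) φ(x) dx = ∫_0^1 (2*x^3 - 7*x^2 + 5*x) dx. Term by term:
  ∫_0^1 2*x^3 dx = 1/2;  ∫_0^1 -7*x^2 dx = -7/3;  ∫_0^1 5*x dx = 5/2.
Sum: 1/2 − 7/3 + 5/2 = 2/3.
So RHS = -∫_0^1 v(x) φ(x) dx = -2/3.
LHS − RHS = 1/2 ≠ 0, so the identity fails.
(For a valid weak derivative the identity must hold for EVERY test function, in particular this one. The failure shows v is NOT the weak derivative of u.)
Correct weak derivative would be u'(x) = 2 - 2*x.


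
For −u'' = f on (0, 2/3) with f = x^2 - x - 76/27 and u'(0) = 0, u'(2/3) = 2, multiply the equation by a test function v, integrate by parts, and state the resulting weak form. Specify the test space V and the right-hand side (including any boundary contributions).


V = H^1(0, 2/3) (v unrestricted at boundary; u is determined up to an additive constant); weak form: ∫_0^2/3 u'v' dx = ∫_0^2/3 (x^2 - x - 76/27) v dx + 2·v(2/3) for all v ∈ V.

Multiply both sides by a test function v and integrate from 0 to 2/3:
  ∫_0^2/3 −u''(x) v(x) dx = ∫_0^2/3 f(x) v(x) dx.
Integrate the LHS by parts once:
  ∫_0^2/3 −u'' v dx = −[u'(x) v(x)]_0^2/3 + ∫_0^2/3 u'(x) v'(x) dx.
Thus ∫_0^2/3 u'(x) v'(x) dx = ∫_0^2/3 f(x) v(x) dx + [u'(x) v(x)]_0^2/3.
Choose V so that boundary terms are either known or forced to vanish.
u has inhomogeneous Neumann u'(0) = 0, u'(2/3) = 2. [u' v]_0^2/3 = (2)·v(2/3) − (0)·v(0) = 2·v(2/3). Take V = H^1(0, 2/3); boundary term becomes part of RHS.
Weak formulation: find u (satisfying any essential BC) such that ∫_0^2/3 u'(x) v'(x) dx = ∫_0^2/3 f v dx + 2·v(2/3) for all v ∈ V (Neumann data are natural BCs: they enter the RHS as boundary terms).
Substituting f(x) = x^2 - x - 76/27, the right-hand side is ∫_0^2/3 (x^2 - x - 76/27) v dx + 2·v(2/3).
Compatibility check (pure Neumann): taking v ≡ 1 ∈ V gives 0 = ∫_0^2/3 f dx + (2) − (0), i.e. ∫_0^2/3 f dx must equal u'(0) − u'(2/3) = -2. Indeed ∫_0^2/3 (x^2 - x - 76/27) dx = -2, so the data are compatible. The solution is then unique only up to an additive constant (fix it e.g. by requiring ∫_0^2/3 u dx = 0).


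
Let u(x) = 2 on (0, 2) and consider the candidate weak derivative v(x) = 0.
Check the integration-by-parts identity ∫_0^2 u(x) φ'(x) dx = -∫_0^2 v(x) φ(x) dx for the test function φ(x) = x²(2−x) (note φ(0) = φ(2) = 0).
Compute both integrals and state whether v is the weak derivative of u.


LHS = 0, RHS = 0. Yes, v = u' weakly.

u(x) = 2, classical derivative u'(x) = 0.
φ(x) = x²(2−x), so φ'(x) = x*(4 - 3*x).
Note φ(0) = φ(2) = 0, so the boundary term u·φ vanishes.
LHS = ∫_0^2 u(x) φ'(x) dx = ∫_0^2 (-6*x^2 + 8*x) dx. Term by term:
  ∫_0^2 -6*x^2 dx = -16;  ∫_0^2 8*x dx = 16.
Sum: -16 + 16 = 0.
So LHS = 0.
∫_0^2 v(x) φ(x) dx = ∫_0^2 (0) dx. Term by term:
  ∫_0^2 0 dx = 0.
So RHS = -∫_0^2 v(x) φ(x) dx = 0.
LHS = RHS, so the identity holds for this test φ.
Moreover u is smooth here and v(x) = u'(x) = 0 pointwise, so the identity holds for every test function. Hence v is the weak derivative of u.


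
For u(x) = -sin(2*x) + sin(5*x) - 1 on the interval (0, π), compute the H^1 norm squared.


||u||_{H^1(0,π)}^2 = -4/5 + 33*π/2

u'(x) = -2*cos(2*x) + 5*cos(5*x).
Expand u² and (u')² and integrate term by term on (0, π), using: for integers n ≥ 1, ∫_0^π sin²(nx) dx = ∫_0^π cos²(nx) dx = π/2; for n ≠ n', ∫_0^π sin(nx)sin(n'x) dx = ∫_0^π cos(nx)cos(n'x) dx = 0; and by product-to-sum, ∫_0^π sin(nx)cos(n'x) dx = ½∫_0^π [sin((n+n')x) + sin((n−n')x)] dx, which is 0 when n+n' is even and 2n/(n²−n'²) when n+n' is odd (it need not vanish on (0, π)). For the constant mode: ∫_0^π 1 dx = π, ∫_0^π cos(nx) dx = 0, ∫_0^π sin(nx) dx = (1−(−1)^n)/n.
  u² squared terms: (-1)²·∫1 dx = 1·π = π;  (-1)²·∫sin(2x)² dx = 1·π/2 = π/2;  (1)²·∫sin(5x)² dx = 1·π/2 = π/2.
  u² cross terms: 2·(-1)·(-1)·∫1·sin(2x) dx = 2·(0) = 0;  2·(-1)·(1)·∫1·sin(5x) dx = -2·(2/5) = -4/5;  2·(-1)·(1)·∫sin(2x)·sin(5x) dx = -2·(0) = 0.
  So ∫_0^π u² dx = π + π/2 + π/2 + 0 − 4/5 + 0 = -4/5 + 2*π.
  (u')² squared terms: (-2)²·∫cos(2x)² dx = 4·π/2 = 2*π;  (5)²·∫cos(5x)² dx = 25·π/2 = 25*π/2.
  (u')² cross terms: 2·(-2)·(5)·∫cos(2x)·cos(5x) dx = -20·(0) = 0.
  So ∫_0^π (u')² dx = 2*π + 25*π/2 + 0 = 29*π/2.
||u||_{H^1}^2 = (-4/5 + 2*π) + (29*π/2) = -4/5 + 33*π/2.


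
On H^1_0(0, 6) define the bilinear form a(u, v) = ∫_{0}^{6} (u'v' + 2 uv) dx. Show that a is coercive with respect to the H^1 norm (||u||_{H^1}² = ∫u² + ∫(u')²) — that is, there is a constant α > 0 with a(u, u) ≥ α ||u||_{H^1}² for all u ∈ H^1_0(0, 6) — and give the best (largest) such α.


α = 1

Coercivity of a(·,·) on H^1_0(0, 6) means a(u, u) ≥ α ||u||_{H^1}² for every u ∈ H^1_0.
The interval has length L = 6, and Poincaré/coercivity depend only on L. Here a(u, u) = ∫(u')² + (2)·∫u².
Here c = 2 ≥ 1, so a(u,u) = ∫(u')² + c∫u² ≥ ∫(u')² + ∫u² = ||u||_{H^1}², i.e. α = 1 works. No larger α is possible: a(u,u) ≥ α||u||_{H^1}² means (1−α)∫(u')² ≥ (α−c)∫u², and for the modes u_n = sin(nπ(x−x₀)/L) (x₀ the left endpoint) one has ∫u_n²/∫(u_n')² = (L/(nπ))² → 0, so a(u_n,u_n)/||u_n||_{H^1}² → 1. Hence the optimal constant is α = 1.
Therefore α = 1.


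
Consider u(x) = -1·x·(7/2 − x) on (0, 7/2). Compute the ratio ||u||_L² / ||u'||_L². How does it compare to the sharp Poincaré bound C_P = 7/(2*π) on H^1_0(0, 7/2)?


||u||_L² / ||u'||_L² = 7*sqrt(10)/20 < C_P = 7/(2*π).

u(x) = -1·x·(7/2 − x), so u'(x) = 2*x - 7/2.
u(x) = -1·x·(7/2 − x) vanishes at x = 0 and x = 7/2, so u ∈ H^1_0(0, 7/2). Differentiate via the product rule and integrate the resulting polynomials term by term.
  ∫_0^7/2 u² dx = ∫_0^7/2 (x^4 - 7*x^3 + 49*x^2/4) dx. Term by term:
    ∫_0^7/2 x^4 dx = 16807/160;  ∫_0^7/2 -7*x^3 dx = -16807/64;  ∫_0^7/2 49*x^2/4 dx = 16807/96.
  Sum: 16807/160 − 16807/64 + 16807/96 = 16807/960.
  ∫_0^7/2 (u')² dx = ∫_0^7/2 (4*x^2 - 14*x + 49/4) dx. Term by term:
    ∫_0^7/2 4*x^2 dx = 343/6;  ∫_0^7/2 -14*x dx = -343/4;  ∫_0^7/2 49/4 dx = 343/8.
  Sum: 343/6 − 343/4 + 343/8 = 343/24.
∫_0^7/2 u² dx = 16807/960, so ||u||_L² = 49*sqrt(105)/120.
∫_0^7/2 (u')² dx = 343/24, so ||u'||_L² = 7*sqrt(42)/12.
Ratio ||u||_L² / ||u'||_L² = 7*sqrt(10)/20.
Sharp Poincaré constant on H^1_0(0, 7/2) is C_P = L/π = 7/(2*π), achieved by sin(2*π/7·x).
A polynomial bump cannot attain the sharp Poincaré constant (only the first sine eigenfunction does), so the ratio is strictly less than C_P, consistent with ||u||_L² ≤ C_P ||u'||_L².


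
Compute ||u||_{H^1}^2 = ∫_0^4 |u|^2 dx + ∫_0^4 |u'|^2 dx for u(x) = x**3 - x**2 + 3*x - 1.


||u||_{H^1}^2 = 375064/105

The H^1 norm (squared) on an interval (0, L) is
  ||u||_{H^1}^2 = ∫_0^L u(x)^2 dx + ∫_0^L u'(x)^2 dx.
Compute u'(x) = 3*x**2 - 2*x + 3.
Then u(x)^2 = x**6 - 2*x**5 + 7*x**4 - 8*x**3 + 11*x**2 - 6*x + 1 and u'(x)^2 = 9*x**4 - 12*x**3 + 22*x**2 - 12*x + 9.
Integrate each monomial from 0 to 4 using ∫_0^4 c·x^n dx = c·4^(n+1)/(n+1):
  ∫_0^4 u(x)^2 dx = ∫_0^4 (x^6 - 2*x^5 + 7*x^4 - 8*x^3 + 11*x^2 - 6*x + 1) dx. Term by term:
    ∫_0^4 x^6 dx = 16384/7;  ∫_0^4 -2*x^5 dx = -4096/3;  ∫_0^4 7*x^4 dx = 7168/5;
    ∫_0^4 -8*x^3 dx = -512;  ∫_0^4 11*x^2 dx = 704/3;  ∫_0^4 -6*x dx = -48;
    ∫_0^4 1 dx = 4.
  Sum: 16384/7 − 4096/3 + 7168/5 − 512 + 704/3 − 48 + 4 = 219188/105.
  ∫_0^4 u'(x)^2 dx = ∫_0^4 (9*x^4 - 12*x^3 + 22*x^2 - 12*x + 9) dx. Term by term:
    ∫_0^4 9*x^4 dx = 9216/5;  ∫_0^4 -12*x^3 dx = -768;  ∫_0^4 22*x^2 dx = 1408/3;
    ∫_0^4 -12*x dx = -96;  ∫_0^4 9 dx = 36.
  Sum: 9216/5 − 768 + 1408/3 − 96 + 36 = 22268/15.
Adding: ||u||_{H^1}^2 = 219188/105 + 22268/15 = 375064/105.


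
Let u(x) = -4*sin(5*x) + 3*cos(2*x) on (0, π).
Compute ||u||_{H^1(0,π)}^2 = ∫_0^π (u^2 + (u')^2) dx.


||u||_{H^1(0,π)}^2 = -400/7 + 461*π/2

u'(x) = -6*sin(2*x) - 20*cos(5*x).
Expand u² and (u')² and integrate term by term on (0, π), using: for integers n ≥ 1, ∫_0^π sin²(nx) dx = ∫_0^π cos²(nx) dx = π/2; for n ≠ n', ∫_0^π sin(nx)sin(n'x) dx = ∫_0^π cos(nx)cos(n'x) dx = 0; and by product-to-sum, ∫_0^π sin(nx)cos(n'x) dx = ½∫_0^π [sin((n+n')x) + sin((n−n')x)] dx, which is 0 when n+n' is even and 2n/(n²−n'²) when n+n' is odd (it need not vanish on (0, π)).
  u² squared terms: (-4)²·∫sin(5x)² dx = 16·π/2 = 8*π;  (3)²·∫cos(2x)² dx = 9·π/2 = 9*π/2.
  u² cross terms: 2·(-4)·(3)·∫sin(5x)·cos(2x) dx = -24·(10/21) = -80/7.
  So ∫_0^π u² dx = 8*π + 9*π/2 − 80/7 = -80/7 + 25*π/2.
  (u')² squared terms: (-20)²·∫cos(5x)² dx = 400·π/2 = 200*π;  (-6)²·∫sin(2x)² dx = 36·π/2 = 18*π.
  (u')² cross terms: 2·(-20)·(-6)·∫cos(5x)·sin(2x) dx = 240·(-4/21) = -320/7.
  So ∫_0^π (u')² dx = 200*π + 18*π − 320/7 = -320/7 + 218*π.
||u||_{H^1}^2 = (-80/7 + 25*π/2) + (-320/7 + 218*π) = -400/7 + 461*π/2.


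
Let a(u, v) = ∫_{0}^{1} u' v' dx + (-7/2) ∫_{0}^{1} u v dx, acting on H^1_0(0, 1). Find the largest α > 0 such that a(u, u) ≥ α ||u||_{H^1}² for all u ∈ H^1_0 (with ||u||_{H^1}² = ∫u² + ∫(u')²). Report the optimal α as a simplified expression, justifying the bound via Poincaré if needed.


α = (-7/2 + π^2)/(1 + π^2)

Coercivity of a(·,·) on H^1_0(0, 1) means a(u, u) ≥ α ||u||_{H^1}² for every u ∈ H^1_0.
The interval has length L = 1, and Poincaré/coercivity depend only on L. Here a(u, u) = ∫(u')² + (-7/2)·∫u².
Here c = -7/2 < 0 with |c| < (π/L)² = π^2, so coercivity still holds. The condition a(u,u) ≥ α||u||_{H^1}² reads (1−α)∫(u')² ≥ (α−c)∫u². Any admissible α is ≤ 1 (rapidly oscillating u have ∫u²/∫(u')² → 0), and α = 1 would force 0 ≥ (1−c)∫u², impossible since c < 1; so 1−α > 0. By the sharp Poincaré inequality on H^1_0 of an interval of length L, ∫(u')² ≥ (π/L)²∫u² with equality for the first sine mode sin(π(x−x₀)/L) (x₀ the left endpoint), so the inequality holds for all u iff (1−α)(π/L)² ≥ α − c, i.e. α ≤ ((π/L)² + c)/((π/L)² + 1) = (1 + c(L/π)²)/(1 + (L/π)²). (Direct route, valid since c ≤ 0: Poincaré gives c∫u² ≥ c(L/π)²∫(u')², so a(u,u) ≥ (1 + c(L/π)²)∫(u')², while ||u||_{H^1}² ≤ (1 + (L/π)²)∫(u')²; dividing yields the same α.) With (π/L)² = π^2 and c = -7/2, the largest admissible constant is α = ((π/L)² + c)/((π/L)² + 1).
Simplifying, α = (-7/2 + π^2)/(1 + π^2).


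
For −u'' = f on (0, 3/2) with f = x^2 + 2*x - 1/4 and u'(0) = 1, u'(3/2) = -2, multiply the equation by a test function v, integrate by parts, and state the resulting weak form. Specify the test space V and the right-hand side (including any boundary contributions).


V = H^1(0, 3/2) (v unrestricted at boundary; u is determined up to an additive constant); weak form: ∫_0^3/2 u'v' dx = ∫_0^3/2 (x^2 + 2*x - 1/4) v dx − 2·v(3/2) − v(0) for all v ∈ V.

Multiply both sides by a test function v and integrate from 0 to 3/2:
  ∫_0^3/2 −u''(x) v(x) dx = ∫_0^3/2 f(x) v(x) dx.
Integrate the LHS by parts once:
  ∫_0^3/2 −u'' v dx = −[u'(x) v(x)]_0^3/2 + ∫_0^3/2 u'(x) v'(x) dx.
Thus ∫_0^3/2 u'(x) v'(x) dx = ∫_0^3/2 f(x) v(x) dx + [u'(x) v(x)]_0^3/2.
Choose V so that boundary terms are either known or forced to vanish.
u has inhomogeneous Neumann u'(0) = 1, u'(3/2) = -2. [u' v]_0^3/2 = (-2)·v(3/2) − (1)·v(0) = − 2·v(3/2) − v(0). Take V = H^1(0, 3/2); boundary term becomes part of RHS.
Weak formulation: find u (satisfying any essential BC) such that ∫_0^3/2 u'(x) v'(x) dx = ∫_0^3/2 f v dx − 2·v(3/2) − v(0) for all v ∈ V (Neumann data are natural BCs: they enter the RHS as boundary terms).
Substituting f(x) = x^2 + 2*x - 1/4, the right-hand side is ∫_0^3/2 (x^2 + 2*x - 1/4) v dx − 2·v(3/2) − v(0).
Compatibility check (pure Neumann): taking v ≡ 1 ∈ V gives 0 = ∫_0^3/2 f dx + (-2) − (1), i.e. ∫_0^3/2 f dx must equal u'(0) − u'(3/2) = 3. Indeed ∫_0^3/2 (x^2 + 2*x - 1/4) dx = 3, so the data are compatible. The solution is then unique only up to an additive constant (fix it e.g. by requiring ∫_0^3/2 u dx = 0).


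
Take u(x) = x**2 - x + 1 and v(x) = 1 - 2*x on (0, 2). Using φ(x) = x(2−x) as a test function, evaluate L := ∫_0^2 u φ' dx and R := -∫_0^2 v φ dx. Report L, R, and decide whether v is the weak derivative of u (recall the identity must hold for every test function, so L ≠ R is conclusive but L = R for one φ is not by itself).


LHS = -4/3, RHS = 4/3. No, v is not the weak derivative of u.

u(x) = x**2 - x + 1, classical derivative u'(x) = 2*x - 1.
φ(x) = x(2−x), so φ'(x) = 2 - 2*x.
Note φ(0) = φ(2) = 0, so the boundary term u·φ vanishes.
LHS = ∫_0^2 u(x) φ'(x) dx = ∫_0^2 (-2*x^3 + 4*x^2 - 4*x + 2) dx. Term by term:
  ∫_0^2 -2*x^3 dx = -8;  ∫_0^2 4*x^2 dx = 32/3;  ∫_0^2 -4*x dx = -8;
  ∫_0^2 2 dx = 4.
Sum: -8 + 32/3 − 8 + 4 = -4/3.
So LHS = -4/3.
∫_0^2 v(x) φ(x) dx = ∫_0^2 (2*x^3 - 5*x^2 + 2*x) dx. Term by term:
  ∫_0^2 2*x^3 dx = 8;  ∫_0^2 -5*x^2 dx = -40/3;  ∫_0^2 2*x dx = 4.
Sum: 8 − 40/3 + 4 = -4/3.
So RHS = -∫_0^2 v(x) φ(x) dx = 4/3.
LHS − RHS = -8/3 ≠ 0, so the identity fails.
(For a valid weak derivative the identity must hold for EVERY test function, in particular this one. The failure shows v is NOT the weak derivative of u.)
Correct weak derivative would be u'(x) = 2*x - 1.


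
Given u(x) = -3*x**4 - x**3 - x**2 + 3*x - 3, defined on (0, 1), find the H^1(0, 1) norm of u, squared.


||u||_{H^1}^2 = 2939/84

The H^1 norm (squared) on an interval (0, L) is
  ||u||_{H^1}^2 = ∫_0^L u(x)^2 dx + ∫_0^L u'(x)^2 dx.
Compute u'(x) = -12*x**3 - 3*x**2 - 2*x + 3.
Then u(x)^2 = 9*x**8 + 6*x**7 + 7*x**6 - 16*x**5 + 13*x**4 + 15*x**2 - 18*x + 9 and u'(x)^2 = 144*x**6 + 72*x**5 + 57*x**4 - 60*x**3 - 14*x**2 - 12*x + 9.
Integrate each monomial from 0 to 1 using ∫_0^1 c·x^n dx = c·1^(n+1)/(n+1):
  ∫_0^1 u(x)^2 dx = ∫_0^1 (9*x^8 + 6*x^7 + 7*x^6 - 16*x^5 + 13*x^4 + 15*x^2 - 18*x + 9) dx. Term by term:
    ∫_0^1 9*x^8 dx = 1;  ∫_0^1 6*x^7 dx = 3/4;  ∫_0^1 7*x^6 dx = 1;
    ∫_0^1 -16*x^5 dx = -8/3;  ∫_0^1 13*x^4 dx = 13/5;  ∫_0^1 15*x^2 dx = 5;
    ∫_0^1 -18*x dx = -9;  ∫_0^1 9 dx = 9.
  Sum: 1 + 3/4 + 1 − 8/3 + 13/5 + 5 − 9 + 9 = 461/60.
  ∫_0^1 u'(x)^2 dx = ∫_0^1 (144*x^6 + 72*x^5 + 57*x^4 - 60*x^3 - 14*x^2 - 12*x + 9) dx. Term by term:
    ∫_0^1 144*x^6 dx = 144/7;  ∫_0^1 72*x^5 dx = 12;  ∫_0^1 57*x^4 dx = 57/5;
    ∫_0^1 -60*x^3 dx = -15;  ∫_0^1 -14*x^2 dx = -14/3;  ∫_0^1 -12*x dx = -6;
    ∫_0^1 9 dx = 9.
  Sum: 144/7 + 12 + 57/5 − 15 − 14/3 − 6 + 9 = 2867/105.
Adding: ||u||_{H^1}^2 = 461/60 + 2867/105 = 2939/84.


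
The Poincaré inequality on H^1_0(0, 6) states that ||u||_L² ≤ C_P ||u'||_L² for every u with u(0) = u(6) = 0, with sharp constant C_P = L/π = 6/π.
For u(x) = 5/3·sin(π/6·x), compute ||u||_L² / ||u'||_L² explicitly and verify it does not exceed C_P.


||u||_L² / ||u'||_L² = 6/π = C_P.

u(x) = 5/3·sin(π/6·x), so u'(x) = 5*π*cos(π*x/6)/18.
Writing u(x) = A·sin(kπx/L) with A = 5/3 and k = 1, use ∫_0^L sin²(kπx/L) dx = L/2 and ∫_0^L cos²(kπx/L) dx = L/2.
u² = 25/9·sin²(π/6·x) and (u')² = 25*π^2/324·cos²(π/6·x), and each of sin², cos² integrates to L/2 = 3 over (0, 6).
∫_0^6 u² dx = 25/3, so ||u||_L² = 5*sqrt(3)/3.
∫_0^6 (u')² dx = 25*π^2/108, so ||u'||_L² = 5*sqrt(3)*π/18.
Ratio ||u||_L² / ||u'||_L² = 6/π.
Sharp Poincaré constant on H^1_0(0, 6) is C_P = L/π = 6/π, achieved by sin(π/6·x).
This is the k = 1 eigenfunction (up to amplitude), so the ratio equals the sharp Poincaré constant exactly.


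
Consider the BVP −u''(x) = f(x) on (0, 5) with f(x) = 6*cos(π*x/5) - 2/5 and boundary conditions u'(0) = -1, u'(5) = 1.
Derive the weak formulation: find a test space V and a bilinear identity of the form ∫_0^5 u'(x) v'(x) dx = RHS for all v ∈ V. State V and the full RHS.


V = H^1(0, 5) (v unrestricted at boundary; u is determined up to an additive constant); weak form: ∫_0^5 u'v' dx = ∫_0^5 (6*cos(π*x/5) - 2/5) v dx + v(5) + v(0) for all v ∈ V.

Multiply both sides by a test function v and integrate from 0 to 5:
  ∫_0^5 −u''(x) v(x) dx = ∫_0^5 f(x) v(x) dx.
Integrate the LHS by parts once:
  ∫_0^5 −u'' v dx = −[u'(x) v(x)]_0^5 + ∫_0^5 u'(x) v'(x) dx.
Thus ∫_0^5 u'(x) v'(x) dx = ∫_0^5 f(x) v(x) dx + [u'(x) v(x)]_0^5.
Choose V so that boundary terms are either known or forced to vanish.
u has inhomogeneous Neumann u'(0) = -1, u'(5) = 1. [u' v]_0^5 = (1)·v(5) − (-1)·v(0) = v(5) + v(0). Take V = H^1(0, 5); boundary term becomes part of RHS.
Weak formulation: find u (satisfying any essential BC) such that ∫_0^5 u'(x) v'(x) dx = ∫_0^5 f v dx + v(5) + v(0) for all v ∈ V (Neumann data are natural BCs: they enter the RHS as boundary terms).
Substituting f(x) = 6*cos(π*x/5) - 2/5, the right-hand side is ∫_0^5 (6*cos(π*x/5) - 2/5) v dx + v(5) + v(0).
Compatibility check (pure Neumann): taking v ≡ 1 ∈ V gives 0 = ∫_0^5 f dx + (1) − (-1), i.e. ∫_0^5 f dx must equal u'(0) − u'(5) = -2. Indeed ∫_0^5 (6*cos(π*x/5) - 2/5) dx = -2, so the data are compatible. The solution is then unique only up to an additive constant (fix it e.g. by requiring ∫_0^5 u dx = 0).


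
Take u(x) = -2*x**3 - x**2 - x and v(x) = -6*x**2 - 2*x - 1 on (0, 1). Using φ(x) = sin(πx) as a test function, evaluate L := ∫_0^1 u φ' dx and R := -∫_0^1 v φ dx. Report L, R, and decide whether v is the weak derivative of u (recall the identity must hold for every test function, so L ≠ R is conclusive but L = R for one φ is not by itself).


LHS = -24/π^3 + 10/π, RHS = -24/π^3 + 10/π. Yes, v = u' weakly.

u(x) = -2*x**3 - x**2 - x, classical derivative u'(x) = -6*x**2 - 2*x - 1.
φ(x) = sin(πx), so φ'(x) = π*cos(π*x).
Note φ(0) = φ(1) = 0, so the boundary term u·φ vanishes.
LHS = ∫_0^1 u(x) φ'(x) dx = ∫_0^1 (-2*π*x^3*cos(π*x) - π*x^2*cos(π*x) - π*x*cos(π*x)) dx. Term by term:
  ∫_0^1 -π*x*cos(π*x) dx = 2/π;  ∫_0^1 -π*x^2*cos(π*x) dx = 2/π;  ∫_0^1 -2*π*x^3*cos(π*x) dx = -24/π^3 + 6/π.
Sum: 2/π + 2/π + -24/π^3 + 6/π = -24/π^3 + 10/π.
So LHS = -24/π^3 + 10/π.
∫_0^1 v(x) φ(x) dx = ∫_0^1 (-6*x^2*sin(π*x) - 2*x*sin(π*x) - sin(π*x)) dx. Term by term:
  ∫_0^1 -sin(π*x) dx = -2/π;  ∫_0^1 -6*x^2*sin(π*x) dx = -6/π + 24/π^3;  ∫_0^1 -2*x*sin(π*x) dx = -2/π.
Sum: -2/π + -6/π + 24/π^3 − 2/π = -10/π + 24/π^3.
So RHS = -∫_0^1 v(x) φ(x) dx = -24/π^3 + 10/π.
LHS = RHS, so the identity holds for this test φ.
Moreover u is smooth here and v(x) = u'(x) = -6*x**2 - 2*x - 1 pointwise, so the identity holds for every test function. Hence v is the weak derivative of u.


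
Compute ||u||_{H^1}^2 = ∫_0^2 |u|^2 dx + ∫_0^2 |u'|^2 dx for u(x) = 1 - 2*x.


||u||_{H^1}^2 = 38/3

The H^1 norm (squared) on an interval (0, L) is
  ||u||_{H^1}^2 = ∫_0^L u(x)^2 dx + ∫_0^L u'(x)^2 dx.
Compute u'(x) = -2.
Then u(x)^2 = 4*x**2 - 4*x + 1 and u'(x)^2 = 4.
Integrate each monomial from 0 to 2 using ∫_0^2 c·x^n dx = c·2^(n+1)/(n+1):
  ∫_0^2 u(x)^2 dx = ∫_0^2 (4*x^2 - 4*x + 1) dx. Term by term:
    ∫_0^2 4*x^2 dx = 32/3;  ∫_0^2 -4*x dx = -8;  ∫_0^2 1 dx = 2.
  Sum: 32/3 − 8 + 2 = 14/3.
  ∫_0^2 u'(x)^2 dx = ∫_0^2 (4) dx. Term by term:
    ∫_0^2 4 dx = 8.
Adding: ||u||_{H^1}^2 = 14/3 + 8 = 38/3.


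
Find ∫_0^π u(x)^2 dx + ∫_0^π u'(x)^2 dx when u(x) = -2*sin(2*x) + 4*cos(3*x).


||u||_{H^1(0,π)}^2 = 128 + 90*π

u'(x) = -12*sin(3*x) - 4*cos(2*x).
Expand u² and (u')² and integrate term by term on (0, π), using: for integers n ≥ 1, ∫_0^π sin²(nx) dx = ∫_0^π cos²(nx) dx = π/2; for n ≠ n', ∫_0^π sin(nx)sin(n'x) dx = ∫_0^π cos(nx)cos(n'x) dx = 0; and by product-to-sum, ∫_0^π sin(nx)cos(n'x) dx = ½∫_0^π [sin((n+n')x) + sin((n−n')x)] dx, which is 0 when n+n' is even and 2n/(n²−n'²) when n+n' is odd (it need not vanish on (0, π)).
  u² squared terms: (-2)²·∫sin(2x)² dx = 4·π/2 = 2*π;  (4)²·∫cos(3x)² dx = 16·π/2 = 8*π.
  u² cross terms: 2·(-2)·(4)·∫sin(2x)·cos(3x) dx = -16·(-4/5) = 64/5.
  So ∫_0^π u² dx = 2*π + 8*π + 64/5 = 64/5 + 10*π.
  (u')² squared terms: (-12)²·∫sin(3x)² dx = 144·π/2 = 72*π;  (-4)²·∫cos(2x)² dx = 16·π/2 = 8*π.
  (u')² cross terms: 2·(-12)·(-4)·∫sin(3x)·cos(2x) dx = 96·(6/5) = 576/5.
  So ∫_0^π (u')² dx = 72*π + 8*π + 576/5 = 576/5 + 80*π.
||u||_{H^1}^2 = (64/5 + 10*π) + (576/5 + 80*π) = 128 + 90*π.
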